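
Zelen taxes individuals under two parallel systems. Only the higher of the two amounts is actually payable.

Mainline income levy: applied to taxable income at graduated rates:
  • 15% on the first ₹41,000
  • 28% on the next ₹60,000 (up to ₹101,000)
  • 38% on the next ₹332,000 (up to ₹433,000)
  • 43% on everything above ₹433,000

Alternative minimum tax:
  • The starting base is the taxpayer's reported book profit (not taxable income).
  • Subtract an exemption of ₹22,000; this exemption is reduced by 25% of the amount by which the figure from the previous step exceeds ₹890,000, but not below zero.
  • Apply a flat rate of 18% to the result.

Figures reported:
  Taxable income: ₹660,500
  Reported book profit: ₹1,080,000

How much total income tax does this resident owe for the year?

Mainline income levy:
  ₹41,000 × 15% = ₹6,150
  ₹60,000 × 28% = ₹16,800
  ₹332,000 × 38% = ₹126,160
  ₹227,500 × 43% = ₹97,825
  → ₹246,935

Alternative minimum tax:
  Base (reported book profit): ₹1,080,000
  Exemption: 25% × (₹1,080,000 − ₹890,000) = ₹47,500 ≥ ₹22,000, so the exemption is fully phased out
  Base: ₹1,080,000 − ₹0 = ₹1,080,000
  ₹1,080,000 × 18% = ₹194,400

₹246,935 > ₹194,400, so the mainline income levy governs.

₹246,935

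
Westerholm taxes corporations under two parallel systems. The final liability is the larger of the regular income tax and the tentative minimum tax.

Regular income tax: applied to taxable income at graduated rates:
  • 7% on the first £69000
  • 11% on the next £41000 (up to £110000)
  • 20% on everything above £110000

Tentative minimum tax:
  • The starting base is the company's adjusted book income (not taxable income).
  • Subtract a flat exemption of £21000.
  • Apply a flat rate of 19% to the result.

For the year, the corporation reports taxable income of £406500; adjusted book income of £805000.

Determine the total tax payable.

Tentative minimum tax:
  Base (adjusted book income): £805000
  Less exemption £21000 → base £784000
  £784000 × 19% = £148960

Regular income tax:
  £69000 × 7% = £4830
  £41000 × 11% = £4510
  £296500 × 20% = £59300
  → £68640

£148960 > £68640, so the tentative minimum tax is the binding amount.

£148960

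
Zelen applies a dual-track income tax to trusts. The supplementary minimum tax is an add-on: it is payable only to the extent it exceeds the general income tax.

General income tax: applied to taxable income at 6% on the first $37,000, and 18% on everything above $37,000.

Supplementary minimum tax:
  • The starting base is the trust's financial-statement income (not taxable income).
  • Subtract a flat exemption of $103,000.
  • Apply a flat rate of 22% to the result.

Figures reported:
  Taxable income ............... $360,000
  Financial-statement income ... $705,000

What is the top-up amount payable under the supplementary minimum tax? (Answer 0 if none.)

Supplementary minimum tax:
  Base (financial-statement income): $705,000
  Less exemption $103,000 → base $602,000
  $602,000 × 22% = $132,440

General income tax:
  $37,000 × 6% = $2,220
  $323,000 × 18% = $58,140
  → $60,360

Excess of supplementary minimum tax over general income tax: $132,440 − $60,360 = $72,080.

$72,080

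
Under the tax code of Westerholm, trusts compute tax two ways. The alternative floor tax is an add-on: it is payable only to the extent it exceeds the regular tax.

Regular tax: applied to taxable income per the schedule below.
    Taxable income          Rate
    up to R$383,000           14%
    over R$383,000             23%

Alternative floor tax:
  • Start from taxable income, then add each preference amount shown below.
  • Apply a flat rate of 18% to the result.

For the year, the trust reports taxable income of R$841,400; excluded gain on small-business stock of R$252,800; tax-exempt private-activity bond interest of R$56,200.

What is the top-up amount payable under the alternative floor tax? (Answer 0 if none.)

R$48,020

Alternative floor tax:
  Adjusted income: R$841,400 + R$252,800 + R$56,200 = R$1,150,400
  R$1,150,400 × 18% = R$207,072

Regular tax:
  R$383,000 × 14% = R$53,620
  R$458,400 × 23% = R$105,432
  → R$159,052

Excess of alternative floor tax over regular tax: R$207,072 − R$159,052 = R$48,020.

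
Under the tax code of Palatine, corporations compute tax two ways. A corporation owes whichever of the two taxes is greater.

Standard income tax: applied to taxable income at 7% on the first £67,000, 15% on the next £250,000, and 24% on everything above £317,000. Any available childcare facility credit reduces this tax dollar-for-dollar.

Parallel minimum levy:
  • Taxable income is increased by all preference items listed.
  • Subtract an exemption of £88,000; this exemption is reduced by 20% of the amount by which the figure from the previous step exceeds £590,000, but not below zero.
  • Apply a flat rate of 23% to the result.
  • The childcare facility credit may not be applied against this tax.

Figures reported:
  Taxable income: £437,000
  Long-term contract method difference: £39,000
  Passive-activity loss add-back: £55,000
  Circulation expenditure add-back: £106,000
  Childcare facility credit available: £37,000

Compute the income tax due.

Standard income tax:
  £67,000 × 7% = £4,690
  £250,000 × 15% = £37,500
  £120,000 × 24% = £28,800
  → £70,990
  Less childcare facility credit £37,000 → £33,990

Parallel minimum levy:
  Adjusted income: £437,000 + £39,000 + £55,000 + £106,000 = £637,000
  Exemption: £88,000 − 20% × (£637,000 − £590,000) = £88,000 − £9,400 = £78,600
  Base: £637,000 − £78,600 = £558,400
  £558,400 × 23% = £128,432

£128,432 > £33,990, so the parallel minimum levy is the binding amount.

£128,432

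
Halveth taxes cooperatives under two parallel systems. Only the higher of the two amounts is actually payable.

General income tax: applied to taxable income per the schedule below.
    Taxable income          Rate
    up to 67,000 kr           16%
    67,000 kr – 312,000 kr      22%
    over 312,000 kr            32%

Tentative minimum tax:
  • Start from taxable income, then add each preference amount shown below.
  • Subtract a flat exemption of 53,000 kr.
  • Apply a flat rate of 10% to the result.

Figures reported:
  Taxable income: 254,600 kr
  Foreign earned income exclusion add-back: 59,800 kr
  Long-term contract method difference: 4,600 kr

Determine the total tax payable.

General income tax:
  67,000 kr × 16% = 10,720 kr
  187,600 kr × 22% = 41,272 kr
  → 51,992 kr

Tentative minimum tax:
  Adjusted income: 254,600 kr + 59,800 kr + 4,600 kr = 319,000 kr
  Less exemption 53,000 kr → base 266,000 kr
  266,000 kr × 10% = 26,600 kr

51,992 kr > 26,600 kr, so the general income tax governs.

51,992 kr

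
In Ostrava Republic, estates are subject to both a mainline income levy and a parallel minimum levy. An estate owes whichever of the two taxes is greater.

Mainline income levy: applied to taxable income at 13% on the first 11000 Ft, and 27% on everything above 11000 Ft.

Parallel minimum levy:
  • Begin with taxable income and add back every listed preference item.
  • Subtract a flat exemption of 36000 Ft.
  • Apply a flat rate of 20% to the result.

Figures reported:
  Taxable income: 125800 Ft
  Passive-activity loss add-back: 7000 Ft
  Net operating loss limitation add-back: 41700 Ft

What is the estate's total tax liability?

32426 Ft

Parallel minimum levy:
  Adjusted income: 125800 Ft + 7000 Ft + 41700 Ft = 174500 Ft
  Less exemption 36000 Ft → base 138500 Ft
  138500 Ft × 20% = 27700 Ft

Mainline income levy:
  11000 Ft × 13% = 1430 Ft
  114800 Ft × 27% = 30996 Ft
  → 32426 Ft

32426 Ft > 27700 Ft, so the mainline income levy governs.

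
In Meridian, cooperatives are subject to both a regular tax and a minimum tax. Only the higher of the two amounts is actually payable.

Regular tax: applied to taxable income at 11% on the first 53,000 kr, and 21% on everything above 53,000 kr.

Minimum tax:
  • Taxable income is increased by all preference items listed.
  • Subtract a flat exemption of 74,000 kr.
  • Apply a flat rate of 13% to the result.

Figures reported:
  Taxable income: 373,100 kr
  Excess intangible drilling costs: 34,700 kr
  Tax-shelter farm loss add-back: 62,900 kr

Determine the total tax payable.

73,051 kr

Regular tax:
  53,000 kr × 11% = 5,830 kr
  320,100 kr × 21% = 67,221 kr
  → 73,051 kr

Minimum tax:
  Adjusted income: 373,100 kr + 34,700 kr + 62,900 kr = 470,700 kr
  Less exemption 74,000 kr → base 396,700 kr
  396,700 kr × 13% = 51,571 kr

73,051 kr > 51,571 kr, so the regular tax governs.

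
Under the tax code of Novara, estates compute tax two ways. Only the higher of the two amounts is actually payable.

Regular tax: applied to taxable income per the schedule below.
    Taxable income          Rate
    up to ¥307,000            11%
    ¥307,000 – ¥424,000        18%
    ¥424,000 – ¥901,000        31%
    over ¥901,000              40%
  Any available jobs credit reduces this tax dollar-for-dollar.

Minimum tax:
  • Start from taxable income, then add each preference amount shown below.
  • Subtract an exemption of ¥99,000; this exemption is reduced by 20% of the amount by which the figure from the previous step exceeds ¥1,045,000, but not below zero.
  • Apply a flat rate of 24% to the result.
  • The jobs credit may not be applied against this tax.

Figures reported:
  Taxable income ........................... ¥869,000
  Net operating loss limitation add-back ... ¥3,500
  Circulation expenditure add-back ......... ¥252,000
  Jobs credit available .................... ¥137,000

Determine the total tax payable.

¥249,936

Regular tax:
  ¥307,000 × 11% = ¥33,770
  ¥117,000 × 18% = ¥21,060
  ¥445,000 × 31% = ¥137,950
  → ¥192,780
  Less jobs credit ¥137,000 → ¥55,780

Minimum tax:
  Adjusted income: ¥869,000 + ¥3,500 + ¥252,000 = ¥1,124,500
  Exemption: ¥99,000 − 20% × (¥1,124,500 − ¥1,045,000) = ¥99,000 − ¥15,900 = ¥83,100
  Base: ¥1,124,500 − ¥83,100 = ¥1,041,400
  ¥1,041,400 × 24% = ¥249,936

¥249,936 > ¥55,780, so the minimum tax is the binding amount.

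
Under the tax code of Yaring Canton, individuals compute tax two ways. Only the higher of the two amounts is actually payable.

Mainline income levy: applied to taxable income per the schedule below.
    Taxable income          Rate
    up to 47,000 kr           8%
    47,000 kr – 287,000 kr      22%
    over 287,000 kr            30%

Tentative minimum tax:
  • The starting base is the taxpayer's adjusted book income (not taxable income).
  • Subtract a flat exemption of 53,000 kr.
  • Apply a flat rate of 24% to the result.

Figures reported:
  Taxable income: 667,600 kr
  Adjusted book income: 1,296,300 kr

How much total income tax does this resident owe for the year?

298,392 kr

Mainline income levy:
  47,000 kr × 8% = 3,760 kr
  240,000 kr × 22% = 52,800 kr
  380,600 kr × 30% = 114,180 kr
  → 170,740 kr

Tentative minimum tax:
  Base (adjusted book income): 1,296,300 kr
  Less exemption 53,000 kr → base 1,243,300 kr
  1,243,300 kr × 24% = 298,392 kr

298,392 kr > 170,740 kr, so the tentative minimum tax is the binding amount.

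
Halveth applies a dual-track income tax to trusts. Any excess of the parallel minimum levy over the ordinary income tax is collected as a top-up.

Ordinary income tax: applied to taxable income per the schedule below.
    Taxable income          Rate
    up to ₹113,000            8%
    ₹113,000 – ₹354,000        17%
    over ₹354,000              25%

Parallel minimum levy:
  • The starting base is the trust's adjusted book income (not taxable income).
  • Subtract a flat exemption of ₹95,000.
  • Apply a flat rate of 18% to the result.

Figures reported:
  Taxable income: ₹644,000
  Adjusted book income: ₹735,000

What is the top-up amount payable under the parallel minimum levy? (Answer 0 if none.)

₹0

Ordinary income tax:
  ₹113,000 × 8% = ₹9,040
  ₹241,000 × 17% = ₹40,970
  ₹290,000 × 25% = ₹72,500
  → ₹122,510

Parallel minimum levy:
  Base (adjusted book income): ₹735,000
  Less exemption ₹95,000 → base ₹640,000
  ₹640,000 × 18% = ₹115,200

₹115,200 ≤ ₹122,510, so no add-on is due.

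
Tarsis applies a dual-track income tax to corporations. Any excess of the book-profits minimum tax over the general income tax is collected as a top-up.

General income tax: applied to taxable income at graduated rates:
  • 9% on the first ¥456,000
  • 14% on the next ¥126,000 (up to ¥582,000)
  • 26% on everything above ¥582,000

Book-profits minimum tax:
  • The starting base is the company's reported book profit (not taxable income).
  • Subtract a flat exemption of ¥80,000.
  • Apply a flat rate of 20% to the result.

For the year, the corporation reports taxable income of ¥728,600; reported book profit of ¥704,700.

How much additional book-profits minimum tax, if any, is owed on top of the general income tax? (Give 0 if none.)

Book-profits minimum tax:
  Base (reported book profit): ¥704,700
  Less exemption ¥80,000 → base ¥624,700
  ¥624,700 × 20% = ¥124,940

General income tax:
  ¥456,000 × 9% = ¥41,040
  ¥126,000 × 14% = ¥17,640
  ¥146,600 × 26% = ¥38,116
  → ¥96,796

Excess of book-profits minimum tax over general income tax: ¥124,940 − ¥96,796 = ¥28,144.

¥28,144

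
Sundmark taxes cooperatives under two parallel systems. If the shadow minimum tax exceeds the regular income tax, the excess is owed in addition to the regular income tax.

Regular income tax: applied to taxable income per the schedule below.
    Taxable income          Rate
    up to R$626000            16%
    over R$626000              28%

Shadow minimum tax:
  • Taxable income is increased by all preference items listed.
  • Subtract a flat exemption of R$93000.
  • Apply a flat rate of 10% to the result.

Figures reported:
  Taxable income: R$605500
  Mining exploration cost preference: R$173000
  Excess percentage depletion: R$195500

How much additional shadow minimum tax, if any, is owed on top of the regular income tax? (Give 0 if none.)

Regular income tax:
  R$605500 × 16% = R$96880

Shadow minimum tax:
  Adjusted income: R$605500 + R$173000 + R$195500 = R$974000
  Less exemption R$93000 → base R$881000
  R$881000 × 10% = R$88100

R$88100 ≤ R$96880, so no add-on is due.

R$0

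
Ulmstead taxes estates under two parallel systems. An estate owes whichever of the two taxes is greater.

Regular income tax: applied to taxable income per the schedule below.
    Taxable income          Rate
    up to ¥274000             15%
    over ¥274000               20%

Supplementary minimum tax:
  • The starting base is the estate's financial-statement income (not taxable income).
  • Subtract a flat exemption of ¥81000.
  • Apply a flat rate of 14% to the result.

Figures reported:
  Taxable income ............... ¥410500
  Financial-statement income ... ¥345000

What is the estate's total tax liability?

¥68400

Regular income tax:
  ¥274000 × 15% = ¥41100
  ¥136500 × 20% = ¥27300
  → ¥68400

Supplementary minimum tax:
  Base (financial-statement income): ¥345000
  Less exemption ¥81000 → base ¥264000
  ¥264000 × 14% = ¥36960

¥68400 > ¥36960, so the regular income tax governs.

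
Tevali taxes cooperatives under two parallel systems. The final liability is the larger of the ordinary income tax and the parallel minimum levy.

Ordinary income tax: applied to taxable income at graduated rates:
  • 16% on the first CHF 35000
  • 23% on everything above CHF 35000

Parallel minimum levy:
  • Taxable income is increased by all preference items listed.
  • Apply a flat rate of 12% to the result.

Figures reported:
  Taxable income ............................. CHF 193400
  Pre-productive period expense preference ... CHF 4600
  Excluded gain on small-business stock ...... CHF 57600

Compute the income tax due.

Ordinary income tax:
  CHF 35000 × 16% = CHF 5600
  CHF 158400 × 23% = CHF 36432
  → CHF 42032

Parallel minimum levy:
  Adjusted income: CHF 193400 + CHF 4600 + CHF 57600 = CHF 255600
  CHF 255600 × 12% = CHF 30672

CHF 42032 > CHF 30672, so the ordinary income tax governs.

CHF 42032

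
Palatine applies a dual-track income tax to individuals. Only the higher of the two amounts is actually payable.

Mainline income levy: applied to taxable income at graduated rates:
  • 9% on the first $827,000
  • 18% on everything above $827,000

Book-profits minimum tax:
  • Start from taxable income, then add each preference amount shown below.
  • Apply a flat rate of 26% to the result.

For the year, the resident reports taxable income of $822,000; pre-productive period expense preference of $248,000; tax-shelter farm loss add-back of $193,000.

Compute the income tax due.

$328,380

Mainline income levy:
  $822,000 × 9% = $73,980

Book-profits minimum tax:
  Adjusted income: $822,000 + $248,000 + $193,000 = $1,263,000
  $1,263,000 × 26% = $328,380

$328,380 > $73,980, so the book-profits minimum tax is the binding amount.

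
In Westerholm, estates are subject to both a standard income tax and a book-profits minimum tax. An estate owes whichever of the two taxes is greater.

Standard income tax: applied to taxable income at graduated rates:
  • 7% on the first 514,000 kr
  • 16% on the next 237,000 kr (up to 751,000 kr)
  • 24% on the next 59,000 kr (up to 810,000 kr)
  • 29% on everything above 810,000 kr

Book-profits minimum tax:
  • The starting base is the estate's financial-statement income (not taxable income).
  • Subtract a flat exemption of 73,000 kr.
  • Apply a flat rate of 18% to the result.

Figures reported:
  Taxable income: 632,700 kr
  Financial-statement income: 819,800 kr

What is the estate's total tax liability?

Standard income tax:
  514,000 kr × 7% = 35,980 kr
  118,700 kr × 16% = 18,992 kr
  → 54,972 kr

Book-profits minimum tax:
  Base (financial-statement income): 819,800 kr
  Less exemption 73,000 kr → base 746,800 kr
  746,800 kr × 18% = 134,424 kr

134,424 kr > 54,972 kr, so the book-profits minimum tax is the binding amount.

134,424 kr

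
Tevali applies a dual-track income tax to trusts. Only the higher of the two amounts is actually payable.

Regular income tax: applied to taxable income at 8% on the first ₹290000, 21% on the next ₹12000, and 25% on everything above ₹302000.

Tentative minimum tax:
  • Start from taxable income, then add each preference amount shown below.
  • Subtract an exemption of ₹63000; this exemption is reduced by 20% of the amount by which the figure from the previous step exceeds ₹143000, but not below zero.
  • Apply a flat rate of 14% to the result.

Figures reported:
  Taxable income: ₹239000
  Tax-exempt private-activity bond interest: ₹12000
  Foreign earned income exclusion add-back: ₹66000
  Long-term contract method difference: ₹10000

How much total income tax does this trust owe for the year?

₹42112

Regular income tax:
  ₹239000 × 8% = ₹19120

Tentative minimum tax:
  Adjusted income: ₹239000 + ₹12000 + ₹66000 + ₹10000 = ₹327000
  Exemption: ₹63000 − 20% × (₹327000 − ₹143000) = ₹63000 − ₹36800 = ₹26200
  Base: ₹327000 − ₹26200 = ₹300800
  ₹300800 × 14% = ₹42112

₹42112 > ₹19120, so the tentative minimum tax is the binding amount.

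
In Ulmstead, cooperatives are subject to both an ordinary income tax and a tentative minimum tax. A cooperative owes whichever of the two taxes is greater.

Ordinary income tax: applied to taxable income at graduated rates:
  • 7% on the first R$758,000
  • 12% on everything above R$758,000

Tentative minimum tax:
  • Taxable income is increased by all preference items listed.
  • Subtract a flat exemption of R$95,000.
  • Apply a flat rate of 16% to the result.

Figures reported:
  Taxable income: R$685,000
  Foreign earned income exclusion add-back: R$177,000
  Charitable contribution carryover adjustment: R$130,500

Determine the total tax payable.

R$143,600

Ordinary income tax:
  R$685,000 × 7% = R$47,950

Tentative minimum tax:
  Adjusted income: R$685,000 + R$177,000 + R$130,500 = R$992,500
  Less exemption R$95,000 → base R$897,500
  R$897,500 × 16% = R$143,600

R$143,600 > R$47,950, so the tentative minimum tax is the binding amount.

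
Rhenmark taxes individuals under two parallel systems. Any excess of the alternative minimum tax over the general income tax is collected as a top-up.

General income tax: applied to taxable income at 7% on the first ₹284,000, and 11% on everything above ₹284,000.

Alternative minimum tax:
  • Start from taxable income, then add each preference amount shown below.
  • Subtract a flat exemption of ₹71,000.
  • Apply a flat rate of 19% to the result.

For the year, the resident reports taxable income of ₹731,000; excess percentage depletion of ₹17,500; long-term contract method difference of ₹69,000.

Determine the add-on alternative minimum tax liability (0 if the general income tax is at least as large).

General income tax:
  ₹284,000 × 7% = ₹19,880
  ₹447,000 × 11% = ₹49,170
  → ₹69,050

Alternative minimum tax:
  Adjusted income: ₹731,000 + ₹17,500 + ₹69,000 = ₹817,500
  Less exemption ₹71,000 → base ₹746,500
  ₹746,500 × 19% = ₹141,835

Excess of alternative minimum tax over general income tax: ₹141,835 − ₹69,050 = ₹72,785.

₹72,785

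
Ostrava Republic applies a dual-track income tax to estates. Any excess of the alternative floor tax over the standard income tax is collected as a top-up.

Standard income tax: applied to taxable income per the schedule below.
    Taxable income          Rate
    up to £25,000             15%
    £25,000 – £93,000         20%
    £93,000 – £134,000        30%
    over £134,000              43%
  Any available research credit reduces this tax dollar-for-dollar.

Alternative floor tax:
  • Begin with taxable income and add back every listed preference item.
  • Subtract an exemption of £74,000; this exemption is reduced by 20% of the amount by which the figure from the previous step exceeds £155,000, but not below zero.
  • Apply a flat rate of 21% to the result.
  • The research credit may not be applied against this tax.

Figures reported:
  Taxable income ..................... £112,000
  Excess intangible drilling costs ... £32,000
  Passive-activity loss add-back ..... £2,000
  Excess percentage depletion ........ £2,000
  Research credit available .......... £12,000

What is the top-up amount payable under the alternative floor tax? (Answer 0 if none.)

Standard income tax:
  £25,000 × 15% = £3,750
  £68,000 × 20% = £13,600
  £19,000 × 30% = £5,700
  → £23,050
  Less research credit £12,000 → £11,050

Alternative floor tax:
  Adjusted income: £112,000 + £32,000 + £2,000 + £2,000 = £148,000
  Exemption: £148,000 ≤ £155,000, so full £74,000 applies
  Base: £148,000 − £74,000 = £74,000
  £74,000 × 21% = £15,540

Excess of alternative floor tax over standard income tax: £15,540 − £11,050 = £4,490.

£4,490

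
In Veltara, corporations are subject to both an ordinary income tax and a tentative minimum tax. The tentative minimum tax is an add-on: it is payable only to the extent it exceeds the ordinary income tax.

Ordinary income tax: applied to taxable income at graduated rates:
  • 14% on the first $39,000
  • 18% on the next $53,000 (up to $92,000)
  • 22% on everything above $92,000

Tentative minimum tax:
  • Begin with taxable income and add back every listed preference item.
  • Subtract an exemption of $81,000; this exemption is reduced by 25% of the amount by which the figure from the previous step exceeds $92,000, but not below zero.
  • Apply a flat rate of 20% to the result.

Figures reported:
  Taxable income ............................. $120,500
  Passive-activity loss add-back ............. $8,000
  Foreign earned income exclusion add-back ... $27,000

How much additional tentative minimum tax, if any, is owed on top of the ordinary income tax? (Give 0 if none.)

Ordinary income tax:
  $39,000 × 14% = $5,460
  $53,000 × 18% = $9,540
  $28,500 × 22% = $6,270
  → $21,270

Tentative minimum tax:
  Adjusted income: $120,500 + $8,000 + $27,000 = $155,500
  Exemption: $81,000 − 25% × ($155,500 − $92,000) = $81,000 − $15,875 = $65,125
  Base: $155,500 − $65,125 = $90,375
  $90,375 × 20% = $18,075

$18,075 ≤ $21,270, so no add-on is due.

$0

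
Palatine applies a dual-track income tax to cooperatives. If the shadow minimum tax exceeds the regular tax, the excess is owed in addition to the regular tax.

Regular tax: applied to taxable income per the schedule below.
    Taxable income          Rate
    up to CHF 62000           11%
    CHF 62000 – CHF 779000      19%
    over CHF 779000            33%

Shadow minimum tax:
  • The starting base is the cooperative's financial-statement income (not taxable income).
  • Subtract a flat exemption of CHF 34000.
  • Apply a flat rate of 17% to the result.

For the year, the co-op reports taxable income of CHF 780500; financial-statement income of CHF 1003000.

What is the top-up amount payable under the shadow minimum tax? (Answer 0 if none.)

Regular tax:
  CHF 62000 × 11% = CHF 6820
  CHF 717000 × 19% = CHF 136230
  CHF 1500 × 33% = CHF 495
  → CHF 143545

Shadow minimum tax:
  Base (financial-statement income): CHF 1003000
  Less exemption CHF 34000 → base CHF 969000
  CHF 969000 × 17% = CHF 164730

Excess of shadow minimum tax over regular tax: CHF 164730 − CHF 143545 = CHF 21185.

CHF 21185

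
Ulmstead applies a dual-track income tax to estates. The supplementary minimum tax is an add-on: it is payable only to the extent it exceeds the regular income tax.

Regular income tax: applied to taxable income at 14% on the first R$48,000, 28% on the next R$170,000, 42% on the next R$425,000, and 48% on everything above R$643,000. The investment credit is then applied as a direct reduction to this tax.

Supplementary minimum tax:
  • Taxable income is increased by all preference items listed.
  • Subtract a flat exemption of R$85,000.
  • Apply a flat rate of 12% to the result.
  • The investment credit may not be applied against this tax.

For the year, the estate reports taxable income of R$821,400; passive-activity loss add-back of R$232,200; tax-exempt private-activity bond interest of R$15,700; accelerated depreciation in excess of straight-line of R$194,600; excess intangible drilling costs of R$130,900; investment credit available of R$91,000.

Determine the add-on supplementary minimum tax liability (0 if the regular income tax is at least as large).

Regular income tax:
  R$48,000 × 14% = R$6,720
  R$170,000 × 28% = R$47,600
  R$425,000 × 42% = R$178,500
  R$178,400 × 48% = R$85,632
  → R$318,452
  Less investment credit R$91,000 → R$227,452

Supplementary minimum tax:
  Adjusted income: R$821,400 + R$232,200 + R$15,700 + R$194,600 + R$130,900 = R$1,394,800
  Less exemption R$85,000 → base R$1,309,800
  R$1,309,800 × 12% = R$157,176

R$157,176 ≤ R$227,452, so no add-on is due.

R$0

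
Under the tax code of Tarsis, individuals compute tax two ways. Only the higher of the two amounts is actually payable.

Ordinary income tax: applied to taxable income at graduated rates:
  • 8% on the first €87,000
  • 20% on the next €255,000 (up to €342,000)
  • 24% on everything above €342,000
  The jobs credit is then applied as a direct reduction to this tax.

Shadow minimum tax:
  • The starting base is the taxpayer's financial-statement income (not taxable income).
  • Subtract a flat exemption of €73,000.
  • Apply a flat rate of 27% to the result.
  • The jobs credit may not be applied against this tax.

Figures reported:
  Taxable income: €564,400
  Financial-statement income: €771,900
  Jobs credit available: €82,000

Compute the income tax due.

€188,703

Ordinary income tax:
  €87,000 × 8% = €6,960
  €255,000 × 20% = €51,000
  €222,400 × 24% = €53,376
  → €111,336
  Less jobs credit €82,000 → €29,336

Shadow minimum tax:
  Base (financial-statement income): €771,900
  Less exemption €73,000 → base €698,900
  €698,900 × 27% = €188,703

€188,703 > €29,336, so the shadow minimum tax is the binding amount.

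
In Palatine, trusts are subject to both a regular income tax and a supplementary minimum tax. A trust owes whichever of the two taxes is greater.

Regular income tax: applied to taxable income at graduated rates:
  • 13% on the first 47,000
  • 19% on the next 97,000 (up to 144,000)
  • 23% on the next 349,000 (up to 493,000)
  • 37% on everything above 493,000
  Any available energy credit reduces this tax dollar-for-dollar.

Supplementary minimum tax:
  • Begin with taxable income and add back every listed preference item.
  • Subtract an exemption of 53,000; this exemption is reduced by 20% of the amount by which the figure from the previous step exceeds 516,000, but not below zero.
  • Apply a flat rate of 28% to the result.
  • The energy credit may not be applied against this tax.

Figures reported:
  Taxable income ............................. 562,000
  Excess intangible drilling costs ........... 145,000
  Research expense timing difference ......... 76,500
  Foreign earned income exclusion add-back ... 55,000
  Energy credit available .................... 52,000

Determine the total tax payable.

234,780

Regular income tax:
  47,000 × 13% = 6,110
  97,000 × 19% = 18,430
  349,000 × 23% = 80,270
  69,000 × 37% = 25,530
  → 130,340
  Less energy credit 52,000 → 78,340

Supplementary minimum tax:
  Adjusted income: 562,000 + 145,000 + 76,500 + 55,000 = 838,500
  Exemption: 20% × (838,500 − 516,000) = 64,500 ≥ 53,000, so the exemption is fully phased out
  Base: 838,500 − 0 = 838,500
  838,500 × 28% = 234,780

234,780 > 78,340, so the supplementary minimum tax is the binding amount.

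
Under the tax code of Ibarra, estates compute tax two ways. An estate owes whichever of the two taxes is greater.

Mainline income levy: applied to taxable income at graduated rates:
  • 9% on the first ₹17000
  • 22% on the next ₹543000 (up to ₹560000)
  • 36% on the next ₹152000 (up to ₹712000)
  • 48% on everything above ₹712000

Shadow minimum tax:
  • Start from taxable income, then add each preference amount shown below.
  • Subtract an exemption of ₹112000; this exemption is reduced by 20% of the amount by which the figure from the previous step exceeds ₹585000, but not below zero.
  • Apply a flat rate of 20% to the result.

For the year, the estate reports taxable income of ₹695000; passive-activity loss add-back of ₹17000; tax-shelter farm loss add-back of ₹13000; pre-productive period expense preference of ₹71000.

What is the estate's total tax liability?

₹169590

Mainline income levy:
  ₹17000 × 9% = ₹1530
  ₹543000 × 22% = ₹119460
  ₹135000 × 36% = ₹48600
  → ₹169590

Shadow minimum tax:
  Adjusted income: ₹695000 + ₹17000 + ₹13000 + ₹71000 = ₹796000
  Exemption: ₹112000 − 20% × (₹796000 − ₹585000) = ₹112000 − ₹42200 = ₹69800
  Base: ₹796000 − ₹69800 = ₹726200
  ₹726200 × 20% = ₹145240

₹169590 > ₹145240, so the mainline income levy governs.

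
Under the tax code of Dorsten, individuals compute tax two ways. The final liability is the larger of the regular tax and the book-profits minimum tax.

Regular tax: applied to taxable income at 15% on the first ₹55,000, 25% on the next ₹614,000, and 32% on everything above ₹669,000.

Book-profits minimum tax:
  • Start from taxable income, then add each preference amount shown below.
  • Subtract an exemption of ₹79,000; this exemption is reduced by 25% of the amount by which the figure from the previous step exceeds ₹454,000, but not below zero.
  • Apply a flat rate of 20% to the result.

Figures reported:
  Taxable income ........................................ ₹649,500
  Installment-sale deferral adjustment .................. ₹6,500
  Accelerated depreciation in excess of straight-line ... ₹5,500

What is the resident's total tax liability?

Book-profits minimum tax:
  Adjusted income: ₹649,500 + ₹6,500 + ₹5,500 = ₹661,500
  Exemption: ₹79,000 − 25% × (₹661,500 − ₹454,000) = ₹79,000 − ₹51,875 = ₹27,125
  Base: ₹661,500 − ₹27,125 = ₹634,375
  ₹634,375 × 20% = ₹126,875

Regular tax:
  ₹55,000 × 15% = ₹8,250
  ₹594,500 × 25% = ₹148,625
  → ₹156,875

₹156,875 > ₹126,875, so the regular tax governs.

₹156,875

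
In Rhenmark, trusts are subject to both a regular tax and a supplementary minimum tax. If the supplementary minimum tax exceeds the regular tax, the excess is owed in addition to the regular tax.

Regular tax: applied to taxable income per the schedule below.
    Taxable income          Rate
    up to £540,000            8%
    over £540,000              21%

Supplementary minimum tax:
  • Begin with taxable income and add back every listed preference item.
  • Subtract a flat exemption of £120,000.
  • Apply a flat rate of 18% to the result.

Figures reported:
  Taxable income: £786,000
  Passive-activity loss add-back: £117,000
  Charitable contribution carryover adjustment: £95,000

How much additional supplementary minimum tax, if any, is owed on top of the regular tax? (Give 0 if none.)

£63,180

Regular tax:
  £540,000 × 8% = £43,200
  £246,000 × 21% = £51,660
  → £94,860

Supplementary minimum tax:
  Adjusted income: £786,000 + £117,000 + £95,000 = £998,000
  Less exemption £120,000 → base £878,000
  £878,000 × 18% = £158,040

Excess of supplementary minimum tax over regular tax: £158,040 − £94,860 = £63,180.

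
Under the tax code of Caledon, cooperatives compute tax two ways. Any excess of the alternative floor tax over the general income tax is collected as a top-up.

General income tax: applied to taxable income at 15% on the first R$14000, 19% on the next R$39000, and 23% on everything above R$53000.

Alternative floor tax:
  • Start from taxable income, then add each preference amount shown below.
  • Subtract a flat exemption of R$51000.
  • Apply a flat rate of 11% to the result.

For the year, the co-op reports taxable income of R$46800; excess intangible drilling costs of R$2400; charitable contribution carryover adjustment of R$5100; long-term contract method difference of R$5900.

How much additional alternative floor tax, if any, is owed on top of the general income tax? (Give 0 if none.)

General income tax:
  R$14000 × 15% = R$2100
  R$32800 × 19% = R$6232
  → R$8332

Alternative floor tax:
  Adjusted income: R$46800 + R$2400 + R$5100 + R$5900 = R$60200
  Less exemption R$51000 → base R$9200
  R$9200 × 11% = R$1012

R$1012 ≤ R$8332, so no add-on is due.

R$0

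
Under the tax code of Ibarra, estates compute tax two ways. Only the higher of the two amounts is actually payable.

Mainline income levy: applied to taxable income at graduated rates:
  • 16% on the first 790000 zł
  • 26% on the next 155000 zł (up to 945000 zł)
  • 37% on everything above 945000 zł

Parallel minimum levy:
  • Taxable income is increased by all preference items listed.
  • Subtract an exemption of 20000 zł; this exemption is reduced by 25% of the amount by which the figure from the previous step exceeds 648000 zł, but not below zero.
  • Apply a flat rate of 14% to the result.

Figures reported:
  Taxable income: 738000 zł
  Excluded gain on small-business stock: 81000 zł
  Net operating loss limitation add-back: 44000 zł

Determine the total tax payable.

120820 zł

Mainline income levy:
  738000 zł × 16% = 118080 zł

Parallel minimum levy:
  Adjusted income: 738000 zł + 81000 zł + 44000 zł = 863000 zł
  Exemption: 25% × (863000 zł − 648000 zł) = 53750 zł ≥ 20000 zł, so the exemption is fully phased out
  Base: 863000 zł − 0 zł = 863000 zł
  863000 zł × 14% = 120820 zł

120820 zł > 118080 zł, so the parallel minimum levy is the binding amount.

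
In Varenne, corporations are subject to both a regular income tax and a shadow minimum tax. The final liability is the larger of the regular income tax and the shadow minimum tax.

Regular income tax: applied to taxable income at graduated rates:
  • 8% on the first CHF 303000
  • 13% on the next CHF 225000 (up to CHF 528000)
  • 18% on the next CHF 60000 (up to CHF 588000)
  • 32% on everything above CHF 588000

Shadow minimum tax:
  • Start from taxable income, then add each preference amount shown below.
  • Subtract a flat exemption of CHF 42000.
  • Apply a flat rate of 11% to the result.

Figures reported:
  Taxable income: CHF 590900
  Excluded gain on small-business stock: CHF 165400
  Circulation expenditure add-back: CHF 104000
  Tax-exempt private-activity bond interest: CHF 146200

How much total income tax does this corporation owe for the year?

CHF 106095

Shadow minimum tax:
  Adjusted income: CHF 590900 + CHF 165400 + CHF 104000 + CHF 146200 = CHF 1006500
  Less exemption CHF 42000 → base CHF 964500
  CHF 964500 × 11% = CHF 106095

Regular income tax:
  CHF 303000 × 8% = CHF 24240
  CHF 225000 × 13% = CHF 29250
  CHF 60000 × 18% = CHF 10800
  CHF 2900 × 32% = CHF 928
  → CHF 65218

CHF 106095 > CHF 65218, so the shadow minimum tax is the binding amount.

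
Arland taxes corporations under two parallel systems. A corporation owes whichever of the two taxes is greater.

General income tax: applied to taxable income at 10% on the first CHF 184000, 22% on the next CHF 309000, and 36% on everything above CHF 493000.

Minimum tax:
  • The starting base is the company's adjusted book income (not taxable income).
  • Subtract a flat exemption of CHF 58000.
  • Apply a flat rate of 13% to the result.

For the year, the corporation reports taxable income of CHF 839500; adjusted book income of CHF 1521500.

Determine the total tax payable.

General income tax:
  CHF 184000 × 10% = CHF 18400
  CHF 309000 × 22% = CHF 67980
  CHF 346500 × 36% = CHF 124740
  → CHF 211120

Minimum tax:
  Base (adjusted book income): CHF 1521500
  Less exemption CHF 58000 → base CHF 1463500
  CHF 1463500 × 13% = CHF 190255

CHF 211120 > CHF 190255, so the general income tax governs.

CHF 211120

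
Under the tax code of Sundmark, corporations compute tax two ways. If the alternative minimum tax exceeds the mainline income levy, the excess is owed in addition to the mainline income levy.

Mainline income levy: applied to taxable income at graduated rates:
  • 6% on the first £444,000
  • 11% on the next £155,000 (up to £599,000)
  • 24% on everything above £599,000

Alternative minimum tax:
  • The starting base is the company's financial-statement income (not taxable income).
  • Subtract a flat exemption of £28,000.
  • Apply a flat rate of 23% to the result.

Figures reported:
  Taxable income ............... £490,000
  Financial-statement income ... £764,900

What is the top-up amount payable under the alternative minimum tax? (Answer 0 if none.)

Alternative minimum tax:
  Base (financial-statement income): £764,900
  Less exemption £28,000 → base £736,900
  £736,900 × 23% = £169,487

Mainline income levy:
  £444,000 × 6% = £26,640
  £46,000 × 11% = £5,060
  → £31,700

Excess of alternative minimum tax over mainline income levy: £169,487 − £31,700 = £137,787.

£137,787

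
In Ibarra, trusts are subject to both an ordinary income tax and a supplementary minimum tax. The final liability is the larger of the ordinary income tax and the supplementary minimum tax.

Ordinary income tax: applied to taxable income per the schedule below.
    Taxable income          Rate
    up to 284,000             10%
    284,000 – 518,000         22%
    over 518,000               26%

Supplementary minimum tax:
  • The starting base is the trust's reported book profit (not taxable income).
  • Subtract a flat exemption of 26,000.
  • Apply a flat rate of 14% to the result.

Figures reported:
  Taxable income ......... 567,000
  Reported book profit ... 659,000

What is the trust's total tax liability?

92,620

Ordinary income tax:
  284,000 × 10% = 28,400
  234,000 × 22% = 51,480
  49,000 × 26% = 12,740
  → 92,620

Supplementary minimum tax:
  Base (reported book profit): 659,000
  Less exemption 26,000 → base 633,000
  633,000 × 14% = 88,620

92,620 > 88,620, so the ordinary income tax governs.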